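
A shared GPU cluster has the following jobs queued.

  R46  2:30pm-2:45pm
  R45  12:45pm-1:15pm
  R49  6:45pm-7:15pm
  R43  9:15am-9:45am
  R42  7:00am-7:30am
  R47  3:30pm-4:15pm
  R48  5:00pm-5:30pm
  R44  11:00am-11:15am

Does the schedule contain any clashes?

Sorted by start: R42, R43, R44, R45, R46, R47, R48, R49.
R43 starts after R42 ends, so R42 has no further overlaps.
R44 starts after R43 ends, so R43 has no further overlaps.
R45 starts after R44 ends, so R44 has no further overlaps.
R46 starts after R45 ends, so R45 has no further overlaps.
R47 starts after R46 ends, so R46 has no further overlaps.
R48 starts after R47 ends, so R47 has no further overlaps.
R49 starts after R48 ends.
Every pair is clear; the schedule has no overlaps.

No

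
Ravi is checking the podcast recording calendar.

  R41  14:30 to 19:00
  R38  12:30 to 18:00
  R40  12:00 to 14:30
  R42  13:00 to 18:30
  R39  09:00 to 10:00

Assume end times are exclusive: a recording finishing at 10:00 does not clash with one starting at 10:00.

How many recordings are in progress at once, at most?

3

Walk through starts and ends in time order (an end at T is processed before a start at T):
09:00 start R39 → 1
10:00 end R39 → 0
12:00 start R40 → 1
12:30 start R38 → 2
13:00 start R42 → 3
14:30 end R40 → 2
14:30 start R41 → 3
18:00 end R38 → 2
18:30 end R42 → 1
19:00 end R41 → 0
Peak is 3, at 13:00 (R38, R40, R42).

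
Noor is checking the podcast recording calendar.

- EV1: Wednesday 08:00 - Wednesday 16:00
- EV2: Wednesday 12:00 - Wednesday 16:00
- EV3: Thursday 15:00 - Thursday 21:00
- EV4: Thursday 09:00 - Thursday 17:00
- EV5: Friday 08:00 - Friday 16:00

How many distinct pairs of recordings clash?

2

Sorted by start: EV1, EV2, EV4, EV3, EV5.
EV2 starts before EV1 ends → EV1 and EV2 overlap.
EV4 starts after EV1 ends, so nothing later overlaps EV1 either.
EV4 starts after EV2 ends, so nothing later overlaps EV2 either.
EV3 starts before EV4 ends → EV4 and EV3 overlap.
EV5 starts after EV4 ends.
EV5 starts after EV3 ends.
Overlapping pairs: EV1 & EV2, EV3 & EV4 — 2 in total.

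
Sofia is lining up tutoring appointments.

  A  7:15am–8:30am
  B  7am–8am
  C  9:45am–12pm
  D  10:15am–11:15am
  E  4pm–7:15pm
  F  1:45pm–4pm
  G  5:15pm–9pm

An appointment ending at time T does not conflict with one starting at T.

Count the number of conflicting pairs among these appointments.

Sorted by start: B, A, C, D, F, E, G.
A starts before B ends → B and A overlap.
C starts after B ends; B is clear from here.
C starts after A ends; A is clear from here.
D starts before C ends → C and D overlap.
F starts after C ends; C is clear from here.
F starts after D ends; D is clear from here.
E starts exactly when F ends (back-to-back, no overlap); F is clear from here.
G starts before E ends → E and G overlap.
Overlapping pairs: A & B, C & D, E & G — 3 in total.

3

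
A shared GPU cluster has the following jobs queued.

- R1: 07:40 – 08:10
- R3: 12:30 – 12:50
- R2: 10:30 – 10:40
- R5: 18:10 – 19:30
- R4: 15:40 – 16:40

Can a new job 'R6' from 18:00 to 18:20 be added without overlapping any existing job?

R1: ends 08:10 at or before R6 starts 18:00 → clear.
R2: ends 10:40 at or before R6 starts 18:00 → clear.
R3: ends 12:50 at or before R6 starts 18:00 → clear.
R4: ends 16:40 at or before R6 starts 18:00 → clear.
R5: starts 18:10 before R6 ends 18:20, and ends 19:30 after R6 starts 18:00 → overlap.
R6 overlaps R5.

No — it overlaps R5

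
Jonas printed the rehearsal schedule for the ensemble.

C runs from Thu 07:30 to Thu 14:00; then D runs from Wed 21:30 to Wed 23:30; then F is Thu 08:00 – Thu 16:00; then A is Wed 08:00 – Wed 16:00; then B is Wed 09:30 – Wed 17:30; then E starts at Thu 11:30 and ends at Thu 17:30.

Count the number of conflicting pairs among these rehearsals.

Check each pair: they overlap iff neither finishes before the other starts.
Sorted by start: A, B, D, C, F, E.
B starts before A ends → A and B overlap.
D starts after A ends — done with A.
D starts after B ends — done with B.
C starts after D ends — done with D.
F starts before C ends → C and F overlap.
E starts before C ends → C and E overlap.
E starts before F ends → F and E overlap.
Overlapping pairs: A & B, C & E, C & F, E & F — 4 in total.

4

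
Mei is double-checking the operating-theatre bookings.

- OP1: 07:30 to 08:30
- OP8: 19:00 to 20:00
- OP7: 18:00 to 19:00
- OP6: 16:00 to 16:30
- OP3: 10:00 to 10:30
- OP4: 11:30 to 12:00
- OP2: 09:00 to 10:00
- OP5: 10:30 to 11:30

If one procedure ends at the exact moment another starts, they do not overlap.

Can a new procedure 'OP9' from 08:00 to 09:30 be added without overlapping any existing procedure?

OP1: starts 07:30 before OP9 ends 09:30, and ends 08:30 after OP9 starts 08:00 → overlap.
OP2: starts 09:00 before OP9 ends 09:30, and ends 10:00 after OP9 starts 08:00 → overlap.
OP3: starts 10:00 at or after OP9 ends 09:30 → clear.
OP5: starts 10:30 at or after OP9 ends 09:30 → clear.
OP4: starts 11:30 at or after OP9 ends 09:30 → clear.
OP6: starts 16:00 at or after OP9 ends 09:30 → clear.
OP7: starts 18:00 at or after OP9 ends 09:30 → clear.
OP8: starts 19:00 at or after OP9 ends 09:30 → clear.
OP9 overlaps OP1, OP2.

No — it overlaps OP1, OP2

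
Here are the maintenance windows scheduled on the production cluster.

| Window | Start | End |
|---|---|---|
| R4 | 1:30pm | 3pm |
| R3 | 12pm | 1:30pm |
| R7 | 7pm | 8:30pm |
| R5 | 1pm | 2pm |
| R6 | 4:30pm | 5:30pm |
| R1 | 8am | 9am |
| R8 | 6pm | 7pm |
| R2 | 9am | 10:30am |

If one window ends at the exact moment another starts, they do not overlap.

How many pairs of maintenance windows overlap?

Sorted by start: R1, R2, R3, R5, R4, R6, R8, R7.
R2 starts exactly when R1 ends (back-to-back, no overlap), so nothing later overlaps R1 either.
R3 starts after R2 ends, so nothing later overlaps R2 either.
R5 starts before R3 ends → R3 and R5 overlap.
R4 starts exactly when R3 ends (back-to-back, no overlap), so nothing later overlaps R3 either.
R4 starts before R5 ends → R5 and R4 overlap.
R6 starts after R5 ends, so nothing later overlaps R5 either.
R6 starts after R4 ends, so nothing later overlaps R4 either.
R8 starts after R6 ends, so nothing later overlaps R6 either.
R7 starts exactly when R8 ends (back-to-back, no overlap).
Overlapping pairs: R3 & R5, R4 & R5 — 2 in total.

2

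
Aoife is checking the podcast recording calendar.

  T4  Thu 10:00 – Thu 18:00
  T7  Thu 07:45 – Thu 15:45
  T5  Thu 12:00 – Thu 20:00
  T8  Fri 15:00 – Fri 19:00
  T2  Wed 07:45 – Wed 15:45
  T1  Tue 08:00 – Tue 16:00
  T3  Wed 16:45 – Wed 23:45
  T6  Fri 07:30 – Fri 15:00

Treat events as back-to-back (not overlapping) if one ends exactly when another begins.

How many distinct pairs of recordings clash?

Sorted by start: T1, T2, T3, T7, T4, T5, T6, T8.
T2 starts after T1 ends; T1 is clear from here.
T3 starts after T2 ends; T2 is clear from here.
T7 starts after T3 ends; T3 is clear from here.
T4 starts before T7 ends → T7 and T4 overlap.
T5 starts before T7 ends → T7 and T5 overlap.
T6 starts after T7 ends; T7 is clear from here.
T5 starts before T4 ends → T4 and T5 overlap.
T6 starts after T4 ends; T4 is clear from here.
T6 starts after T5 ends; T5 is clear from here.
T8 starts exactly when T6 ends (back-to-back, no overlap).
Overlapping pairs: T4 & T5, T4 & T7, T5 & T7 — 3 in total.

3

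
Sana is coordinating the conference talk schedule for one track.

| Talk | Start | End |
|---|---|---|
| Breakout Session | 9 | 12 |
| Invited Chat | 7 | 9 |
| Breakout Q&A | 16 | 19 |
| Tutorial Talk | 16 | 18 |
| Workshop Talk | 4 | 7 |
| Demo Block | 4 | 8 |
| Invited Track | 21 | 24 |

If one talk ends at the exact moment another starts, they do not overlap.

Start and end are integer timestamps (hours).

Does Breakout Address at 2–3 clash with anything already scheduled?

No — it doesn't clash with anything

Workshop Talk: starts 4 at or after Breakout Address ends 3 → clear.
Demo Block: starts 4 at or after Breakout Address ends 3 → clear.
Invited Chat: starts 7 at or after Breakout Address ends 3 → clear.
Breakout Session: starts 9 at or after Breakout Address ends 3 → clear.
Tutorial Talk: starts 16 at or after Breakout Address ends 3 → clear.
Breakout Q&A: starts 16 at or after Breakout Address ends 3 → clear.
Invited Track: starts 21 at or after Breakout Address ends 3 → clear.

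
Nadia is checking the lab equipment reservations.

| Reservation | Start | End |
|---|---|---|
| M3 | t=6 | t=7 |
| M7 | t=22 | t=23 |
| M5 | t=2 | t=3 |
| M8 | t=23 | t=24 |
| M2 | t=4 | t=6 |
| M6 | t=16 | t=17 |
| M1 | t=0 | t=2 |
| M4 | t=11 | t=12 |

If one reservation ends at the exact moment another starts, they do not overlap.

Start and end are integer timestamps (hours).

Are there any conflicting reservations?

No

Sorted by start: M1, M5, M2, M3, M4, M6, M7, M8.
M5 starts exactly when M1 ends (back-to-back, no overlap) — done with M1.
M2 starts after M5 ends — done with M5.
M3 starts exactly when M2 ends (back-to-back, no overlap) — done with M2.
M4 starts after M3 ends — done with M3.
M6 starts after M4 ends — done with M4.
M7 starts after M6 ends — done with M6.
M8 starts exactly when M7 ends (back-to-back, no overlap).
Every pair is clear; the schedule has no overlaps.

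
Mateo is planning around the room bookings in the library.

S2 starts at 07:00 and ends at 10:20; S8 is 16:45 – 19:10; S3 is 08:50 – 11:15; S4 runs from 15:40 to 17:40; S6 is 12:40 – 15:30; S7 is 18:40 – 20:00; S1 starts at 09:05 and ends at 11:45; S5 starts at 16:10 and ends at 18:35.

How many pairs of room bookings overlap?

Sorted by start: S2, S3, S1, S6, S4, S5, S8, S7.
S3 starts before S2 ends → S2 and S3 overlap.
S1 starts before S2 ends → S2 and S1 overlap.
S6 starts after S2 ends, so nothing later overlaps S2 either.
S1 starts before S3 ends → S3 and S1 overlap.
S6 starts after S3 ends, so nothing later overlaps S3 either.
S6 starts after S1 ends, so nothing later overlaps S1 either.
S4 starts after S6 ends, so nothing later overlaps S6 either.
S5 starts before S4 ends → S4 and S5 overlap.
S8 starts before S4 ends → S4 and S8 overlap.
S7 starts after S4 ends.
S8 starts before S5 ends → S5 and S8 overlap.
S7 starts after S5 ends.
S7 starts before S8 ends → S8 and S7 overlap.
Overlapping pairs: S1 & S2, S1 & S3, S2 & S3, S4 & S5, S4 & S8, S5 & S8, S7 & S8 — 7 in total.

7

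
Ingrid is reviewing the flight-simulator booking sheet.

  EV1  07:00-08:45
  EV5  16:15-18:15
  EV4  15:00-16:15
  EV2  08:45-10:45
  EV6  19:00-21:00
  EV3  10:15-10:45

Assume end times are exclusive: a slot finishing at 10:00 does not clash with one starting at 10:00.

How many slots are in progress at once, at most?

2

Sort all start/end points and keep a running count:
07:00 start EV1 → 1
08:45 end EV1 → 0
08:45 start EV2 → 1
10:15 start EV3 → 2
10:45 end EV2 → 1
10:45 end EV3 → 0
15:00 start EV4 → 1
16:15 end EV4 → 0
16:15 start EV5 → 1
18:15 end EV5 → 0
19:00 start EV6 → 1
21:00 end EV6 → 0
Peak is 2, at 10:15 (EV2, EV3).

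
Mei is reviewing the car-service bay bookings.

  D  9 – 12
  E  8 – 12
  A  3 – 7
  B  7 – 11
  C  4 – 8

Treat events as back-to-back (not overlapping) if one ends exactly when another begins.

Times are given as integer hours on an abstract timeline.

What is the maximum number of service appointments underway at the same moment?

3

Sort all start/end points and keep a running count:
3 start A → 1
4 start C → 2
7 end A → 1
7 start B → 2
8 end C → 1
8 start E → 2
9 start D → 3
11 end B → 2
12 end D → 1
12 end E → 0
Peak is 3, at 9 (B, D, E).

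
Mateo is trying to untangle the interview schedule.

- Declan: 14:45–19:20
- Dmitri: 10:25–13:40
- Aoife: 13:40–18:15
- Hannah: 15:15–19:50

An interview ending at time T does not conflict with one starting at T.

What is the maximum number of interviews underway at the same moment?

Sort all start/end points and keep a running count:
10:25 start Dmitri → 1
13:40 end Dmitri → 0
13:40 start Aoife → 1
14:45 start Declan → 2
15:15 start Hannah → 3
18:15 end Aoife → 2
19:20 end Declan → 1
19:50 end Hannah → 0
Peak is 3, at 15:15 (Aoife, Declan, Hannah).

3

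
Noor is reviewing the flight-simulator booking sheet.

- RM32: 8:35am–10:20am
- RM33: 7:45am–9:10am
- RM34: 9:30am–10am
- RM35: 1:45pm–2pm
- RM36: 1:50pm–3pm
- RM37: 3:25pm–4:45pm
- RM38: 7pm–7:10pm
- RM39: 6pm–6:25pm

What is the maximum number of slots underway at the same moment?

Sort all start/end points and keep a running count:
7:45am start RM33 → 1
8:35am start RM32 → 2
9:10am end RM33 → 1
9:30am start RM34 → 2
10am end RM34 → 1
10:20am end RM32 → 0
1:45pm start RM35 → 1
1:50pm start RM36 → 2
2pm end RM35 → 1
3pm end RM36 → 0
3:25pm start RM37 → 1
4:45pm end RM37 → 0
6pm start RM39 → 1
6:25pm end RM39 → 0
7pm start RM38 → 1
7:10pm end RM38 → 0
Peak is 2, at 8:35am (RM32, RM33).

2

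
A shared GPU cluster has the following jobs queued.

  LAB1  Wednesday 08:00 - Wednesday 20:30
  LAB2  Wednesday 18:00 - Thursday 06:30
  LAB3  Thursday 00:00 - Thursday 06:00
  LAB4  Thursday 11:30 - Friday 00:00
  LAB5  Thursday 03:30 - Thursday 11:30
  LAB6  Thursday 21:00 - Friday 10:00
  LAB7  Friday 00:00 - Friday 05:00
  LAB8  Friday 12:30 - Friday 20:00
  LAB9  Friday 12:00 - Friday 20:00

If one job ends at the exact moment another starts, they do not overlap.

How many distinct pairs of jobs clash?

Sorted by start: LAB1, LAB2, LAB3, LAB5, LAB4, LAB6, LAB7, LAB9, LAB8.
LAB2 starts before LAB1 ends → LAB1 and LAB2 overlap.
LAB3 starts after LAB1 ends; LAB1 is clear from here.
LAB3 starts before LAB2 ends → LAB2 and LAB3 overlap.
LAB5 starts before LAB2 ends → LAB2 and LAB5 overlap.
LAB4 starts after LAB2 ends; LAB2 is clear from here.
LAB5 starts before LAB3 ends → LAB3 and LAB5 overlap.
LAB4 starts after LAB3 ends; LAB3 is clear from here.
LAB4 starts exactly when LAB5 ends (back-to-back, no overlap); LAB5 is clear from here.
LAB6 starts before LAB4 ends → LAB4 and LAB6 overlap.
LAB7 starts exactly when LAB4 ends (back-to-back, no overlap); LAB4 is clear from here.
LAB7 starts before LAB6 ends → LAB6 and LAB7 overlap.
LAB9 starts after LAB6 ends; LAB6 is clear from here.
LAB9 starts after LAB7 ends; LAB7 is clear from here.
LAB8 starts before LAB9 ends → LAB9 and LAB8 overlap.
Overlapping pairs: LAB1 & LAB2, LAB2 & LAB3, LAB2 & LAB5, LAB3 & LAB5, LAB4 & LAB6, LAB6 & LAB7, LAB8 & LAB9 — 7 in total.

7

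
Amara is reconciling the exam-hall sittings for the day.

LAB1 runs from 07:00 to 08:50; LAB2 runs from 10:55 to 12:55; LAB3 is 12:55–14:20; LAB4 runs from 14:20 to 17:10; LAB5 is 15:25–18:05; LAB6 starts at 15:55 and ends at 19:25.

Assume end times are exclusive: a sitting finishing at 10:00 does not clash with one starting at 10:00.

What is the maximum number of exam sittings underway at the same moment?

3

Walk through starts and ends in time order (an end at T is processed before a start at T):
07:00 start LAB1 → 1
08:50 end LAB1 → 0
10:55 start LAB2 → 1
12:55 end LAB2 → 0
12:55 start LAB3 → 1
14:20 end LAB3 → 0
14:20 start LAB4 → 1
15:25 start LAB5 → 2
15:55 start LAB6 → 3
17:10 end LAB4 → 2
18:05 end LAB5 → 1
19:25 end LAB6 → 0
Peak is 3, at 15:55 (LAB4, LAB5, LAB6).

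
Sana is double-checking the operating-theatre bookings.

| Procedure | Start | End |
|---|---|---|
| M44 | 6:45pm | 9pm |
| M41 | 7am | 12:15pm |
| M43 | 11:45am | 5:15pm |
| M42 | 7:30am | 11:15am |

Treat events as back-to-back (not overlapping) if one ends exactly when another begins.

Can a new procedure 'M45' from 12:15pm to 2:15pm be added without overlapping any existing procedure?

No — it overlaps M43

M41: ends 12:15pm at or before M45 starts 12:15pm → clear.
M42: ends 11:15am at or before M45 starts 12:15pm → clear.
M43: starts 11:45am before M45 ends 2:15pm, and ends 5:15pm after M45 starts 12:15pm → overlap.
M44: starts 6:45pm at or after M45 ends 2:15pm → clear.
M45 overlaps M43.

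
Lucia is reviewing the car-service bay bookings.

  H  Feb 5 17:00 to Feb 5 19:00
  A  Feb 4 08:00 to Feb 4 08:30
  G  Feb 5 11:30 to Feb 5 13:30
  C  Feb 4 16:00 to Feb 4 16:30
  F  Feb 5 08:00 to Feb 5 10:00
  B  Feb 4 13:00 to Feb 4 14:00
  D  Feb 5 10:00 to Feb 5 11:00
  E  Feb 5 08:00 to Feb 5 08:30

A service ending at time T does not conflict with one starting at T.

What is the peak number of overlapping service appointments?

Sweep the timeline, counting +1 at each start and −1 at each end (ends before starts at a tie):
Feb 4 08:00 start A → 1
Feb 4 08:30 end A → 0
Feb 4 13:00 start B → 1
Feb 4 14:00 end B → 0
Feb 4 16:00 start C → 1
Feb 4 16:30 end C → 0
Feb 5 08:00 start E → 1
Feb 5 08:00 start F → 2
Feb 5 08:30 end E → 1
Feb 5 10:00 end F → 0
Feb 5 10:00 start D → 1
Feb 5 11:00 end D → 0
Feb 5 11:30 start G → 1
Feb 5 13:30 end G → 0
Feb 5 17:00 start H → 1
Feb 5 19:00 end H → 0
Peak is 2, at Feb 5 08:00 (E, F).

2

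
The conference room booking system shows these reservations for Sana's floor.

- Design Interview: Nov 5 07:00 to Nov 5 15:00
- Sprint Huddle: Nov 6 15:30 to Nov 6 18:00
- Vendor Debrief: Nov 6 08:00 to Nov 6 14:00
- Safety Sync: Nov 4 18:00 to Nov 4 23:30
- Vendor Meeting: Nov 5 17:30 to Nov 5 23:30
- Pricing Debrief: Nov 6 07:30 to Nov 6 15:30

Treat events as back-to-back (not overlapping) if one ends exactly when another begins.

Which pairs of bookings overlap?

Check each pair: they overlap iff neither finishes before the other starts.
Sorted by start: Safety Sync, Design Interview, Vendor Meeting, Pricing Debrief, Vendor Debrief, Sprint Huddle.
Design Interview starts after Safety Sync ends, so Safety Sync has no further overlaps.
Vendor Meeting starts after Design Interview ends, so Design Interview has no further overlaps.
Pricing Debrief starts after Vendor Meeting ends, so Vendor Meeting has no further overlaps.
Vendor Debrief starts before Pricing Debrief ends → Pricing Debrief and Vendor Debrief overlap.
Sprint Huddle starts exactly when Pricing Debrief ends (back-to-back, no overlap).
Sprint Huddle starts after Vendor Debrief ends.

Pricing Debrief & Vendor Debrief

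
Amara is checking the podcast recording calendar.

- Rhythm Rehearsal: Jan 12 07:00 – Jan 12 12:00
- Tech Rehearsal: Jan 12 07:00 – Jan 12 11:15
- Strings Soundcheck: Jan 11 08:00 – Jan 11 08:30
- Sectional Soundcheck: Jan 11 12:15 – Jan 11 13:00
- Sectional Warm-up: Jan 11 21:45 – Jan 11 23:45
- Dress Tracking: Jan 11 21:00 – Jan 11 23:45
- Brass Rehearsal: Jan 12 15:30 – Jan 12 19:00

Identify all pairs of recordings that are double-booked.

Check each pair: they overlap iff neither finishes before the other starts.
Sorted by start: Strings Soundcheck, Sectional Soundcheck, Dress Tracking, Sectional Warm-up, Tech Rehearsal, Rhythm Rehearsal, Brass Rehearsal.
Sectional Soundcheck starts after Strings Soundcheck ends; Strings Soundcheck is clear from here.
Dress Tracking starts after Sectional Soundcheck ends; Sectional Soundcheck is clear from here.
Sectional Warm-up starts before Dress Tracking ends → Dress Tracking and Sectional Warm-up overlap.
Tech Rehearsal starts after Dress Tracking ends; Dress Tracking is clear from here.
Tech Rehearsal starts after Sectional Warm-up ends; Sectional Warm-up is clear from here.
Rhythm Rehearsal starts before Tech Rehearsal ends → Tech Rehearsal and Rhythm Rehearsal overlap.
Brass Rehearsal starts after Tech Rehearsal ends.
Brass Rehearsal starts after Rhythm Rehearsal ends.

Dress Tracking & Sectional Warm-up, Rhythm Rehearsal & Tech Rehearsal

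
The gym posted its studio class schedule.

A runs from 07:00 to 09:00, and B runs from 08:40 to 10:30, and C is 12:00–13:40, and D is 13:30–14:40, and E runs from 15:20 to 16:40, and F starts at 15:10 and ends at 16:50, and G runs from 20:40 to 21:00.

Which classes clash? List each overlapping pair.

A & B, C & D, E & F

Sorted by start: A, B, C, D, F, E, G.
B starts before A ends → A and B overlap.
C starts after A ends; A is clear from here.
C starts after B ends; B is clear from here.
D starts before C ends → C and D overlap.
F starts after C ends; C is clear from here.
F starts after D ends; D is clear from here.
E starts before F ends → F and E overlap.
G starts after F ends.
G starts after E ends.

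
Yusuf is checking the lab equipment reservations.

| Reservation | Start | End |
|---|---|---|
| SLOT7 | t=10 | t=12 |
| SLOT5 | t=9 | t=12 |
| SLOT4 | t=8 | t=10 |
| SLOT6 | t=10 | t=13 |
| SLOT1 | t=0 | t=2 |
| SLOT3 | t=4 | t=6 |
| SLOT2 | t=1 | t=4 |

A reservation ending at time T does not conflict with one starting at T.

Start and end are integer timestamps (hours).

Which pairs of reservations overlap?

SLOT1 & SLOT2, SLOT4 & SLOT5, SLOT5 & SLOT6, SLOT5 & SLOT7, SLOT6 & SLOT7

Check each pair: they overlap iff neither finishes before the other starts.
Sorted by start: SLOT1, SLOT2, SLOT3, SLOT4, SLOT5, SLOT6, SLOT7.
SLOT2 starts before SLOT1 ends → SLOT1 and SLOT2 overlap.
SLOT3 starts after SLOT1 ends — done with SLOT1.
SLOT3 starts exactly when SLOT2 ends (back-to-back, no overlap) — done with SLOT2.
SLOT4 starts after SLOT3 ends — done with SLOT3.
SLOT5 starts before SLOT4 ends → SLOT4 and SLOT5 overlap.
SLOT6 starts exactly when SLOT4 ends (back-to-back, no overlap) — done with SLOT4.
SLOT6 starts before SLOT5 ends → SLOT5 and SLOT6 overlap.
SLOT7 starts before SLOT5 ends → SLOT5 and SLOT7 overlap.
SLOT7 starts before SLOT6 ends → SLOT6 and SLOT7 overlap.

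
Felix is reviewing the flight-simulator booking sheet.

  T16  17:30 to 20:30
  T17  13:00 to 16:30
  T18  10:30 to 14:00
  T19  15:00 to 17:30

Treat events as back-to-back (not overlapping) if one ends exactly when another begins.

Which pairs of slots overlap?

T17 & T18, T17 & T19

Check each pair: they overlap iff neither finishes before the other starts.
Sorted by start: T18, T17, T19, T16.
T17 starts before T18 ends → T18 and T17 overlap.
T19 starts after T18 ends — done with T18.
T19 starts before T17 ends → T17 and T19 overlap.
T16 starts after T17 ends.
T16 starts exactly when T19 ends (back-to-back, no overlap).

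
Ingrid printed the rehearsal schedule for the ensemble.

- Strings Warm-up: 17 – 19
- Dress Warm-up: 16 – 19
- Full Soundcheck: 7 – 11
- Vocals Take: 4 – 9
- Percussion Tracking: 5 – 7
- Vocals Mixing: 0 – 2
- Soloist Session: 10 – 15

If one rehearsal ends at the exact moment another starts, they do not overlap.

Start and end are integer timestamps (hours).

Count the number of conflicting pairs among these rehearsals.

Sorted by start: Vocals Mixing, Vocals Take, Percussion Tracking, Full Soundcheck, Soloist Session, Dress Warm-up, Strings Warm-up.
Vocals Take starts after Vocals Mixing ends, so Vocals Mixing has no further overlaps.
Percussion Tracking starts before Vocals Take ends → Vocals Take and Percussion Tracking overlap.
Full Soundcheck starts before Vocals Take ends → Vocals Take and Full Soundcheck overlap.
Soloist Session starts after Vocals Take ends, so Vocals Take has no further overlaps.
Full Soundcheck starts exactly when Percussion Tracking ends (back-to-back, no overlap), so Percussion Tracking has no further overlaps.
Soloist Session starts before Full Soundcheck ends → Full Soundcheck and Soloist Session overlap.
Dress Warm-up starts after Full Soundcheck ends, so Full Soundcheck has no further overlaps.
Dress Warm-up starts after Soloist Session ends, so Soloist Session has no further overlaps.
Strings Warm-up starts before Dress Warm-up ends → Dress Warm-up and Strings Warm-up overlap.
Overlapping pairs: Dress Warm-up & Strings Warm-up, Full Soundcheck & Soloist Session, Full Soundcheck & Vocals Take, Percussion Tracking & Vocals Take — 4 in total.

4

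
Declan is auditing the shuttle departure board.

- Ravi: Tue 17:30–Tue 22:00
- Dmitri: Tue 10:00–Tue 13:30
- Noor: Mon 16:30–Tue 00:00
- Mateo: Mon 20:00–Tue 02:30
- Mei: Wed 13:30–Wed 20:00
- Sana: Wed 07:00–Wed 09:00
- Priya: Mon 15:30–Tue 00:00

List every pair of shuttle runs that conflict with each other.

Sorted by start: Priya, Noor, Mateo, Dmitri, Ravi, Sana, Mei.
Noor starts before Priya ends → Priya and Noor overlap.
Mateo starts before Priya ends → Priya and Mateo overlap.
Dmitri starts after Priya ends — done with Priya.
Mateo starts before Noor ends → Noor and Mateo overlap.
Dmitri starts after Noor ends — done with Noor.
Dmitri starts after Mateo ends — done with Mateo.
Ravi starts after Dmitri ends — done with Dmitri.
Sana starts after Ravi ends — done with Ravi.
Mei starts after Sana ends.

Mateo & Noor, Mateo & Priya, Noor & Priya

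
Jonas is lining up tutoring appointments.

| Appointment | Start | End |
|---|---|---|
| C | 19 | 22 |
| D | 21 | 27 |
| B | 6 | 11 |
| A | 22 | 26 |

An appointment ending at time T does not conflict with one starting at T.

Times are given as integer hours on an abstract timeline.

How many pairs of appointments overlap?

2

Sorted by start: B, C, D, A.
C starts after B ends, so nothing later overlaps B either.
D starts before C ends → C and D overlap.
A starts exactly when C ends (back-to-back, no overlap).
A starts before D ends → D and A overlap.
Overlapping pairs: A & D, C & D — 2 in total.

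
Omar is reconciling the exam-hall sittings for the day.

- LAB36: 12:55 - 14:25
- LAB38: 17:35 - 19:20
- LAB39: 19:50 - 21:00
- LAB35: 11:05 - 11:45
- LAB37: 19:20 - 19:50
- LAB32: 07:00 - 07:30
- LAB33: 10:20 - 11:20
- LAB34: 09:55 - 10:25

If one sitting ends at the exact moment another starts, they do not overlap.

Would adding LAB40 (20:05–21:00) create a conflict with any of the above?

Yes — it overlaps LAB39

LAB32: ends 07:30 at or before LAB40 starts 20:05 → clear.
LAB34: ends 10:25 at or before LAB40 starts 20:05 → clear.
LAB33: ends 11:20 at or before LAB40 starts 20:05 → clear.
LAB35: ends 11:45 at or before LAB40 starts 20:05 → clear.
LAB36: ends 14:25 at or before LAB40 starts 20:05 → clear.
LAB38: ends 19:20 at or before LAB40 starts 20:05 → clear.
LAB37: ends 19:50 at or before LAB40 starts 20:05 → clear.
LAB39: starts 19:50 before LAB40 ends 21:00, and ends 21:00 after LAB40 starts 20:05 → overlap.
LAB40 overlaps LAB39.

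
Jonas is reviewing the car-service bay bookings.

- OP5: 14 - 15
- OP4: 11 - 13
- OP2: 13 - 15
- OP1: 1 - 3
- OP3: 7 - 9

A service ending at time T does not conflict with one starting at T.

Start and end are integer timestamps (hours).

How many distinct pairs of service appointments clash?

1

Check each pair: they overlap iff neither finishes before the other starts.
Sorted by start: OP1, OP3, OP4, OP2, OP5.
OP3 starts after OP1 ends; OP1 is clear from here.
OP4 starts after OP3 ends; OP3 is clear from here.
OP2 starts exactly when OP4 ends (back-to-back, no overlap); OP4 is clear from here.
OP5 starts before OP2 ends → OP2 and OP5 overlap.
Overlapping pairs: OP2 & OP5 — 1 in total.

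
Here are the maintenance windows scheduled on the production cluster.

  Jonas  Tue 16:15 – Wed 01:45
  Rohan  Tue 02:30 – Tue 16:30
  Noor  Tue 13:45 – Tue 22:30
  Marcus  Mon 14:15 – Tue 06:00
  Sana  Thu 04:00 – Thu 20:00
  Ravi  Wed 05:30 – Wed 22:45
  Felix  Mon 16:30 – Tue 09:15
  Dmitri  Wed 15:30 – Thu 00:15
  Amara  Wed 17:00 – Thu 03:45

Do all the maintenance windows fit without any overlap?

Two intervals overlap when each starts before the other ends.
Sorted by start: Marcus, Felix, Rohan, Noor, Jonas, Ravi, Dmitri, Amara, Sana.
Felix starts before Marcus ends → Marcus and Felix overlap.
That's a conflict, so the schedule is not conflict-free.

No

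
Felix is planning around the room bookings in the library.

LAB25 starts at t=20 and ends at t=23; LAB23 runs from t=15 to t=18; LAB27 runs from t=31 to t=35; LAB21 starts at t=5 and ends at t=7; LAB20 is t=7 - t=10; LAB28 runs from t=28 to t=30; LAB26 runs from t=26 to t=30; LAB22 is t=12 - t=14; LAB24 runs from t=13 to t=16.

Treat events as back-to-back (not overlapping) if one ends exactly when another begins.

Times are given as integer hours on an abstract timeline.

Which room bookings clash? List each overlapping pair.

Sorted by start: LAB21, LAB20, LAB22, LAB24, LAB23, LAB25, LAB26, LAB28, LAB27.
LAB20 starts exactly when LAB21 ends (back-to-back, no overlap), so LAB21 has no further overlaps.
LAB22 starts after LAB20 ends, so LAB20 has no further overlaps.
LAB24 starts before LAB22 ends → LAB22 and LAB24 overlap.
LAB23 starts after LAB22 ends, so LAB22 has no further overlaps.
LAB23 starts before LAB24 ends → LAB24 and LAB23 overlap.
LAB25 starts after LAB24 ends, so LAB24 has no further overlaps.
LAB25 starts after LAB23 ends, so LAB23 has no further overlaps.
LAB26 starts after LAB25 ends, so LAB25 has no further overlaps.
LAB28 starts before LAB26 ends → LAB26 and LAB28 overlap.
LAB27 starts after LAB26 ends.
LAB27 starts after LAB28 ends.

LAB22 & LAB24, LAB23 & LAB24, LAB26 & LAB28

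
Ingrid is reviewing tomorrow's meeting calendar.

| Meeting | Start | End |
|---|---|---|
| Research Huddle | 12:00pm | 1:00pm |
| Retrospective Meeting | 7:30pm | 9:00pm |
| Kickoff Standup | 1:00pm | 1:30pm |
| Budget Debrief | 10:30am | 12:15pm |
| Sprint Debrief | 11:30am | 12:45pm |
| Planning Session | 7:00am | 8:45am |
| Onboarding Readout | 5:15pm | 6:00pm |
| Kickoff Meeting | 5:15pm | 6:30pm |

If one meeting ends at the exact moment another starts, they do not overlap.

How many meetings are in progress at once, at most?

Sweep the timeline, counting +1 at each start and −1 at each end (ends before starts at a tie):
7:00am start Planning Session → 1
8:45am end Planning Session → 0
10:30am start Budget Debrief → 1
11:30am start Sprint Debrief → 2
12:00pm start Research Huddle → 3
12:15pm end Budget Debrief → 2
12:45pm end Sprint Debrief → 1
1:00pm end Research Huddle → 0
1:00pm start Kickoff Standup → 1
1:30pm end Kickoff Standup → 0
5:15pm start Kickoff Meeting → 1
5:15pm start Onboarding Readout → 2
6:00pm end Onboarding Readout → 1
6:30pm end Kickoff Meeting → 0
7:30pm start Retrospective Meeting → 1
9:00pm end Retrospective Meeting → 0
Peak is 3, at 12:00pm (Budget Debrief, Research Huddle, Sprint Debrief).

3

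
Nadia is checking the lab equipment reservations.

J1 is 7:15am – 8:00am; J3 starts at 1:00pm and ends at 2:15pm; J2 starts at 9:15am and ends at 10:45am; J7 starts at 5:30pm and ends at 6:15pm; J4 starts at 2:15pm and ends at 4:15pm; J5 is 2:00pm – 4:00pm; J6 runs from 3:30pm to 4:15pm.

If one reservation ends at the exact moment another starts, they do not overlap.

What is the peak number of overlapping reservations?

3

Sweep the timeline, counting +1 at each start and −1 at each end (ends before starts at a tie):
7:15am start J1 → 1
8:00am end J1 → 0
9:15am start J2 → 1
10:45am end J2 → 0
1:00pm start J3 → 1
2:00pm start J5 → 2
2:15pm end J3 → 1
2:15pm start J4 → 2
3:30pm start J6 → 3
4:00pm end J5 → 2
4:15pm end J4 → 1
4:15pm end J6 → 0
5:30pm start J7 → 1
6:15pm end J7 → 0
Peak is 3, at 3:30pm (J4, J5, J6).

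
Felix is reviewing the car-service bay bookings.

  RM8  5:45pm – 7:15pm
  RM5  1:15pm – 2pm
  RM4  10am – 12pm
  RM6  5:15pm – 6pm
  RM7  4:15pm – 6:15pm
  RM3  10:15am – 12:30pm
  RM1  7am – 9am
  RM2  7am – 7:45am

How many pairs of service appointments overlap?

Sorted by start: RM1, RM2, RM4, RM3, RM5, RM7, RM6, RM8.
RM2 starts before RM1 ends → RM1 and RM2 overlap.
RM4 starts after RM1 ends, so nothing later overlaps RM1 either.
RM4 starts after RM2 ends, so nothing later overlaps RM2 either.
RM3 starts before RM4 ends → RM4 and RM3 overlap.
RM5 starts after RM4 ends, so nothing later overlaps RM4 either.
RM5 starts after RM3 ends, so nothing later overlaps RM3 either.
RM7 starts after RM5 ends, so nothing later overlaps RM5 either.
RM6 starts before RM7 ends → RM7 and RM6 overlap.
RM8 starts before RM7 ends → RM7 and RM8 overlap.
RM8 starts before RM6 ends → RM6 and RM8 overlap.
Overlapping pairs: RM1 & RM2, RM3 & RM4, RM6 & RM7, RM6 & RM8, RM7 & RM8 — 5 in total.

5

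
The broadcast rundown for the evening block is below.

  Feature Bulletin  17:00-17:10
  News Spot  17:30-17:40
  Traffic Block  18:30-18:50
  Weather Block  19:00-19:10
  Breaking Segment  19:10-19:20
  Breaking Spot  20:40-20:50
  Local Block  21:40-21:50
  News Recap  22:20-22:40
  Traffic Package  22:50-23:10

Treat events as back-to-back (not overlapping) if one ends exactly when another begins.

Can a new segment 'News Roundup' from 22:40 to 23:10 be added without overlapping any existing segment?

No — it overlaps Traffic Package

Feature Bulletin: ends 17:10 at or before News Roundup starts 22:40 → clear.
News Spot: ends 17:40 at or before News Roundup starts 22:40 → clear.
Traffic Block: ends 18:50 at or before News Roundup starts 22:40 → clear.
Weather Block: ends 19:10 at or before News Roundup starts 22:40 → clear.
Breaking Segment: ends 19:20 at or before News Roundup starts 22:40 → clear.
Breaking Spot: ends 20:50 at or before News Roundup starts 22:40 → clear.
Local Block: ends 21:50 at or before News Roundup starts 22:40 → clear.
News Recap: ends 22:40 at or before News Roundup starts 22:40 → clear.
Traffic Package: starts 22:50 before News Roundup ends 23:10, and ends 23:10 after News Roundup starts 22:40 → overlap.
News Roundup overlaps Traffic Package.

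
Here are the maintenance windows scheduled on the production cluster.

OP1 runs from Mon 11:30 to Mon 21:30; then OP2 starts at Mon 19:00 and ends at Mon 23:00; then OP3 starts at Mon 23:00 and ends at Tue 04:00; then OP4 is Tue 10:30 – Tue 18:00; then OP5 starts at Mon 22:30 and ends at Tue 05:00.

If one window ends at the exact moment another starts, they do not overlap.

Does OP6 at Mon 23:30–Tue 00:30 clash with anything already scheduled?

OP1: ends Mon 21:30 at or before OP6 starts Mon 23:30 → clear.
OP2: ends Mon 23:00 at or before OP6 starts Mon 23:30 → clear.
OP5: starts Mon 22:30 before OP6 ends Tue 00:30, and ends Tue 05:00 after OP6 starts Mon 23:30 → overlap.
OP3: starts Mon 23:00 before OP6 ends Tue 00:30, and ends Tue 04:00 after OP6 starts Mon 23:30 → overlap.
OP4: starts Tue 10:30 at or after OP6 ends Tue 00:30 → clear.
OP6 overlaps OP3, OP5.

Yes — it overlaps OP3, OP5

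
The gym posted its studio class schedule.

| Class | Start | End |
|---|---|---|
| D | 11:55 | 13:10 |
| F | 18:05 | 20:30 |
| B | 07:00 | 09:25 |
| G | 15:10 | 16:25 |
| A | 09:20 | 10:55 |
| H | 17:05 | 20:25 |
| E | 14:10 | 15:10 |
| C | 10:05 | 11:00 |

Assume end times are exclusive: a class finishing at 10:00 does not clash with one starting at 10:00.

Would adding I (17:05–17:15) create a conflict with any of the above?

B: ends 09:25 at or before I starts 17:05 → clear.
A: ends 10:55 at or before I starts 17:05 → clear.
C: ends 11:00 at or before I starts 17:05 → clear.
D: ends 13:10 at or before I starts 17:05 → clear.
E: ends 15:10 at or before I starts 17:05 → clear.
G: ends 16:25 at or before I starts 17:05 → clear.
H: starts 17:05 before I ends 17:15, and ends 20:25 after I starts 17:05 → overlap.
F: starts 18:05 at or after I ends 17:15 → clear.
I overlaps H.

Yes — it overlaps H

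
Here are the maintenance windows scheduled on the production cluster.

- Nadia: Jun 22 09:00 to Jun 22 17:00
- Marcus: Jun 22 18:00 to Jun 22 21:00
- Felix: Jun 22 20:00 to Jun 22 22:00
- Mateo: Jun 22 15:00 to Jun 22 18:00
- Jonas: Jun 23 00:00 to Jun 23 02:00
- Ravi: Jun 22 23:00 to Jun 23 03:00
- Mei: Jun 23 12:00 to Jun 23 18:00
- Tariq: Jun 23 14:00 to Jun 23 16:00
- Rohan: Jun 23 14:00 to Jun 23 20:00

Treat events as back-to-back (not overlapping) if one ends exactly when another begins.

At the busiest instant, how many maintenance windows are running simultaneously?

Sweep the timeline, counting +1 at each start and −1 at each end (ends before starts at a tie):
Jun 22 09:00 start Nadia → 1
Jun 22 15:00 start Mateo → 2
Jun 22 17:00 end Nadia → 1
Jun 22 18:00 end Mateo → 0
Jun 22 18:00 start Marcus → 1
Jun 22 20:00 start Felix → 2
Jun 22 21:00 end Marcus → 1
Jun 22 22:00 end Felix → 0
Jun 22 23:00 start Ravi → 1
Jun 23 00:00 start Jonas → 2
Jun 23 02:00 end Jonas → 1
Jun 23 03:00 end Ravi → 0
Jun 23 12:00 start Mei → 1
Jun 23 14:00 start Rohan → 2
Jun 23 14:00 start Tariq → 3
Jun 23 16:00 end Tariq → 2
Jun 23 18:00 end Mei → 1
Jun 23 20:00 end Rohan → 0
Peak is 3, at Jun 23 14:00 (Mei, Rohan, Tariq).

3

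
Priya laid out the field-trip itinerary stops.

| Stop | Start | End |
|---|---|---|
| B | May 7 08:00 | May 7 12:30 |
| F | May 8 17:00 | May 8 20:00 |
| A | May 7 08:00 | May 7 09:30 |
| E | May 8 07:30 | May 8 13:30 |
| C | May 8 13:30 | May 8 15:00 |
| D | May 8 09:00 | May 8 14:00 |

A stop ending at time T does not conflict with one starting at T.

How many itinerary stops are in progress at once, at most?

2

Sweep the timeline, counting +1 at each start and −1 at each end (ends before starts at a tie):
May 7 08:00 start A → 1
May 7 08:00 start B → 2
May 7 09:30 end A → 1
May 7 12:30 end B → 0
May 8 07:30 start E → 1
May 8 09:00 start D → 2
May 8 13:30 end E → 1
May 8 13:30 start C → 2
May 8 14:00 end D → 1
May 8 15:00 end C → 0
May 8 17:00 start F → 1
May 8 20:00 end F → 0
Peak is 2, at May 7 08:00 (A, B).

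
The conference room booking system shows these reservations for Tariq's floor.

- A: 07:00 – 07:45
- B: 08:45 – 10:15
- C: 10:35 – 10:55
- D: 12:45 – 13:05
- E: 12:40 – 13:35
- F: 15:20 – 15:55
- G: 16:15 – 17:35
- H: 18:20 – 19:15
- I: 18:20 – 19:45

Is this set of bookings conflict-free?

No

Sorted by start: A, B, C, E, D, F, G, H, I.
B starts after A ends; A is clear from here.
C starts after B ends; B is clear from here.
E starts after C ends; C is clear from here.
D starts before E ends → E and D overlap.
That's a conflict, so the schedule is not conflict-free.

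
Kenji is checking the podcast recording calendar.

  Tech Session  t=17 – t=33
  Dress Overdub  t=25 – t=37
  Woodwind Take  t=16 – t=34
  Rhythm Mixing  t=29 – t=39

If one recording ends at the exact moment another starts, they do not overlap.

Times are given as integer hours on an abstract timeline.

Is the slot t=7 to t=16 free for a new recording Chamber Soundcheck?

Yes — the slot is free

Woodwind Take: starts t=16 at or after Chamber Soundcheck ends t=16 → clear.
Tech Session: starts t=17 at or after Chamber Soundcheck ends t=16 → clear.
Dress Overdub: starts t=25 at or after Chamber Soundcheck ends t=16 → clear.
Rhythm Mixing: starts t=29 at or after Chamber Soundcheck ends t=16 → clear.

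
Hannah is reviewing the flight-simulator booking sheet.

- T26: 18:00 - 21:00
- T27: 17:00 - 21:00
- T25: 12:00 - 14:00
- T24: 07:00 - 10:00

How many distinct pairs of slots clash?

Check each pair: they overlap iff neither finishes before the other starts.
Sorted by start: T24, T25, T27, T26.
T25 starts after T24 ends — done with T24.
T27 starts after T25 ends — done with T25.
T26 starts before T27 ends → T27 and T26 overlap.
Overlapping pairs: T26 & T27 — 1 in total.

1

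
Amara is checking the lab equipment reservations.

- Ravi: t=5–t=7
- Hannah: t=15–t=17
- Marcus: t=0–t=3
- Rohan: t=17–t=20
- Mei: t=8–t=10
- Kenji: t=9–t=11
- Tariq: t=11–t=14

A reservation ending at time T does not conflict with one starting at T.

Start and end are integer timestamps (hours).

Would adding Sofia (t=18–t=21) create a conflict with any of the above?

Marcus: ends t=3 at or before Sofia starts t=18 → clear.
Ravi: ends t=7 at or before Sofia starts t=18 → clear.
Mei: ends t=10 at or before Sofia starts t=18 → clear.
Kenji: ends t=11 at or before Sofia starts t=18 → clear.
Tariq: ends t=14 at or before Sofia starts t=18 → clear.
Hannah: ends t=17 at or before Sofia starts t=18 → clear.
Rohan: starts t=17 before Sofia ends t=21, and ends t=20 after Sofia starts t=18 → overlap.
Sofia overlaps Rohan.

Yes — it overlaps Rohan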